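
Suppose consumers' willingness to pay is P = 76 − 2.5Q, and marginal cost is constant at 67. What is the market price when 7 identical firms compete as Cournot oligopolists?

In a 7-firm Cournot equilibrium, symmetry and the first-order condition give q = (76 − 67)/(20) = 0.45. So Q = 3.15 and P = 68.125.

P = 68.125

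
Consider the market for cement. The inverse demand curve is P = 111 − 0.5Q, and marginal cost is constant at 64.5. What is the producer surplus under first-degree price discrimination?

PS = 2162.25

Under first-degree price discrimination the firm charges each unit its demand price and produces up to where P = MC, i.e. Q = 93. Consumer surplus is zero; producer surplus equals total surplus.
PS = ½·(111 − 64.5)·93 = 2162.25.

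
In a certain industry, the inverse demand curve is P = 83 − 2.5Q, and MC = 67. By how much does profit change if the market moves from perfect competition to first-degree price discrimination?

π rises by 51.2

Competitive firms price at marginal cost: P = 67, giving Q = 6.4.
Profit = (67 − 67)·6.4 = 0.
Under first-degree price discrimination the firm charges each unit its demand price and produces up to where P = MC, i.e. Q = 6.4. Consumer surplus is zero; producer surplus equals total surplus.
PS equals the full surplus area, 51.2. Profit = 51.2 = 51.2.
Change in profit: 51.2 − 0 = 51.2.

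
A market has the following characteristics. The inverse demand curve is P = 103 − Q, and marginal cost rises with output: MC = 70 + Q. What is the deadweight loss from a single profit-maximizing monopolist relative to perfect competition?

Under competition P = MC: 103 − Q = 70 + Q ⇒ Q = 16.5, P = 86.5.
The monopolist equates marginal revenue to marginal cost: 103 − 2Q = 70 + Q, so Q = 11. From demand, P = 92.
CS = ½·(103 − 86.5)·16.5 = 136.125; PS = (86.5·16.5 − 70·16.5 − ½·1·16.5²) = 136.125; TS = 272.25.
CS = ½·(103 − 92)·11 = 60.5; PS = (92·11 − 70·11 − ½·1·11²) = 181.5; TS = 242.
DWL = 272.25 − 242 = 30.25.

DWL = 30.25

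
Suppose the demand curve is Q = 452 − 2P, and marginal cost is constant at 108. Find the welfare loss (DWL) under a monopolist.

Inverting demand: P = 226 − 0.5Q.
Under competition P = MC = 108, so Q = (226 − 108)/0.5 = 236.
Monopoly sets MR = MC: 226 − Q = 108 ⇒ Q = 118, P = 226 − 0.5·118 = 167.
DWL is the triangle between Q = 118 and Q = 236: ½·(236 − 118)·(167 − 108) = 3481.

DWL = 3481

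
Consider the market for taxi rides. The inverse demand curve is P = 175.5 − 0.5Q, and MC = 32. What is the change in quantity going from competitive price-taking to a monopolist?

Quantity falls by 143.5

Under competition P = MC = 32, so Q = (175.5 − 32)/0.5 = 287.
A monopolist chooses Q where MR = MC. MR = 175.5 − Q; setting this equal to 32 gives Q = 143.5 and P = 103.75.
Change in quantity: 143.5 − 287 = −143.5.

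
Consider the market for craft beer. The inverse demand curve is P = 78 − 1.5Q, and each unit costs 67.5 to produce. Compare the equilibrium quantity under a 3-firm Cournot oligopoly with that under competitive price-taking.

Cournot: Q = 5.25; Competition: Q = 7

In a 3-firm Cournot equilibrium, symmetry and the first-order condition give q = (78 − 67.5)/(6) = 1.75. So Q = 5.25 and P = 70.125.
Perfect competition: P = MC = 67.5, so 78 − 1.5Q = 67.5 and Q = 7.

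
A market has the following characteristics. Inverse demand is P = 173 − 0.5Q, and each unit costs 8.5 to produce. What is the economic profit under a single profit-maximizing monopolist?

A monopolist chooses Q where MR = MC. MR = 173 − Q; setting this equal to 8.5 gives Q = 164.5 and P = 90.75.
Profit = (90.75 − 8.5)·164.5 = 13530.125.

Profit = 13530.125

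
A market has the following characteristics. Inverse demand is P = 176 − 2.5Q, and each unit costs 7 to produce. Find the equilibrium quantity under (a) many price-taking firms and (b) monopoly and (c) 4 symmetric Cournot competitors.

Perfect competition: P = MC = 7, so 176 − 2.5Q = 7 and Q = 67.6.
Monopoly sets MR = MC: 176 − 5Q = 7 ⇒ Q = 33.8, P = 176 − 2.5·33.8 = 91.5.
Cournot with 4 identical firms: the symmetric best-response condition is 176 − 12.5q = 7. Each firm produces q = 13.52, total output Q = 54.08, price P = 40.8.

Competition: Q = 67.6; Monopoly: Q = 33.8; Cournot: Q = 54.08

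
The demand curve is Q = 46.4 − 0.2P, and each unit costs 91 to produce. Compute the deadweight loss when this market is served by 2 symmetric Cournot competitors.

DWL = 220.9

Inverting demand: P = 232 − 5Q.
Perfect competition: P = MC = 91, so 232 − 5Q = 91 and Q = 28.2.
With 2 symmetric Cournot firms, each firm's FOC gives 232 − 15q = 91, so q = 9.4, Q = 2·9.4 = 18.8, and P = 138.
DWL is the triangle between Q = 18.8 and Q = 28.2: ½·(28.2 − 18.8)·(138 − 91) = 220.9.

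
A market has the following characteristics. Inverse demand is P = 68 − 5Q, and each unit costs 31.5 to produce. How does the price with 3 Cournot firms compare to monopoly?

Cournot with 3 identical firms: the symmetric best-response condition is 68 − 20q = 31.5. Each firm produces q = 1.825, total output Q = 5.475, price P = 40.625.
A monopolist chooses Q where MR = MC. MR = 68 − 10Q; setting this equal to 31.5 gives Q = 3.65 and P = 49.75.

Cournot: P = 40.625; Monopoly: P = 49.75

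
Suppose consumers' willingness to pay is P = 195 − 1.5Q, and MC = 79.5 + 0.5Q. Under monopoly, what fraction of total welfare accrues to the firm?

The monopolist equates marginal revenue to marginal cost: 195 − 3Q = 79.5 + 0.5Q, so Q = 33. From demand, P = 145.5.
CS = ½·(195 − 145.5)·33 = 816.75.
PS = P·Q − VC(Q) = 145.5·33 − (79.5·33 + ½·0.5·33²) = 1905.75.
Share captured = PS/TS = 1905.75/2722.5 = 0.7.

PS/TS = 0.7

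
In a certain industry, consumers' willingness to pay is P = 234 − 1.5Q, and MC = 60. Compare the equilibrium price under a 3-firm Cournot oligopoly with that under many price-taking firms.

Cournot: P = 103.5; Competition: P = 60

Cournot with 3 identical firms: the symmetric best-response condition is 234 − 6q = 60. Each firm produces q = 29, total output Q = 87, price P = 103.5.
Under competition P = MC = 60, so Q = (234 − 60)/1.5 = 116.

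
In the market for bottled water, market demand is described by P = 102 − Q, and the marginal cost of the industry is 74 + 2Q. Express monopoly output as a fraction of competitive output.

Monopoly sets MR = MC: 102 − 2Q = 74 + 2Q ⇒ Q = 7, P = 102 − 7 = 95.
Under competition P = MC: 102 − Q = 74 + 2Q ⇒ Q = 28/3, P = 278/3.
Ratio Q_m/Q_c = 7/(28/3) = 0.75.

Q_m/Q_c = 0.75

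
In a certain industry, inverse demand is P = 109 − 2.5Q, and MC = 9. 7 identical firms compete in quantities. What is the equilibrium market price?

Cournot with 7 identical firms: the symmetric best-response condition is 109 − 20q = 9. Each firm produces q = 5, total output Q = 35, price P = 21.5.

P = 21.5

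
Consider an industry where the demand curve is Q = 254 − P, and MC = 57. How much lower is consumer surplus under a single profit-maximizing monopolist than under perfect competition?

Inverting demand: P = 254 − Q.
Perfect competition: P = MC = 57, so 254 − Q = 57 and Q = 197.
CS = ½·(254 − 57)·197 = 19404.5.
The monopolist equates marginal revenue to marginal cost: 254 − 2Q = 57, so Q = 98.5. From demand, P = 155.5.
CS = ½·(254 − 155.5)·98.5 = 4851.125.
Change in consumer surplus: 4851.125 − 19404.5 = −14553.375.

CS falls by 14553.375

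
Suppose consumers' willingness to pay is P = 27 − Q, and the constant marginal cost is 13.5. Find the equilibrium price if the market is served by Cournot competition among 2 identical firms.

P = 18

In a 2-firm Cournot equilibrium, symmetry and the first-order condition give q = (27 − 13.5)/(3) = 4.5. So Q = 9 and P = 18.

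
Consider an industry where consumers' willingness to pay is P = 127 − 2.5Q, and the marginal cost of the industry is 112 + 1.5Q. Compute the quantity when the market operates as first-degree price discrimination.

A perfectly discriminating monopolist sells every unit with P(Q) ≥ MC(Q), so output equals the competitive quantity Q = 3.75. Each buyer pays their reservation price, so CS = 0 and the firm captures all surplus.

Q = 3.75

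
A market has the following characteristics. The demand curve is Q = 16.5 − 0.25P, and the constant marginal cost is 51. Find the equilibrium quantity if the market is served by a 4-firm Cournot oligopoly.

Inverting demand: P = 66 − 4Q.
With 4 symmetric Cournot firms, each firm's FOC gives 66 − 20q = 51, so q = 0.75, Q = 4·0.75 = 3, and P = 54.

Q = 3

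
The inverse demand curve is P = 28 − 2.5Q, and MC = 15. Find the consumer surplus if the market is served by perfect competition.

Under competition P = MC = 15, so Q = (28 − 15)/2.5 = 5.2.
CS = ½·(28 − 15)·5.2 = 33.8.

CS = 33.8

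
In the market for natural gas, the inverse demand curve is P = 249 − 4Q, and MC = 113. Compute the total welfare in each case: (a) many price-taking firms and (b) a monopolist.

Competition: TS = 2312; Monopoly: TS = 1734

Perfect competition: P = MC = 113, so 249 − 4Q = 113 and Q = 34.
CS = ½·(249 − 113)·34 = 2312; PS = (113 − 113)·34 = 0; TS = 2312.
A monopolist chooses Q where MR = MC. MR = 249 − 8Q; setting this equal to 113 gives Q = 17 and P = 181.
CS = ½·(249 − 181)·17 = 578; PS = (181 − 113)·17 = 1156; TS = 1734.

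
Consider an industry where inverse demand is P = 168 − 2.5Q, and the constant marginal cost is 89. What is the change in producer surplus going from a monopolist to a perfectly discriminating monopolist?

The monopolist equates marginal revenue to marginal cost: 168 − 5Q = 89, so Q = 15.8. From demand, P = 128.5.
PS = (128.5 − 89)·15.8 = 624.1.
Under first-degree price discrimination the firm charges each unit its demand price and produces up to where P = MC, i.e. Q = 31.6. Consumer surplus is zero; producer surplus equals total surplus.
PS = ½·(168 − 89)·31.6 = 1248.2.
Change in producer surplus: 1248.2 − 624.1 = 624.1.

PS rises by 624.1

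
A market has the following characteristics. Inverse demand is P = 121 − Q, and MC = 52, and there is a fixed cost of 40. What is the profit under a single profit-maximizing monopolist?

A monopolist chooses Q where MR = MC. MR = 121 − 2Q; setting this equal to 52 gives Q = 34.5 and P = 86.5.
Profit = (86.5 − 52)·34.5 − 40 = 1150.25.

Profit = 1150.25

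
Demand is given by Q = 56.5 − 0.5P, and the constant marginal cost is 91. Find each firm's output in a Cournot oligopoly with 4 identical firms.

q_i = 2.2

Inverting demand: P = 113 − 2Q.
With 4 symmetric Cournot firms, each firm's FOC gives 113 − 10q = 91, so q = 2.2, Q = 4·2.2 = 8.8, and P = 95.4.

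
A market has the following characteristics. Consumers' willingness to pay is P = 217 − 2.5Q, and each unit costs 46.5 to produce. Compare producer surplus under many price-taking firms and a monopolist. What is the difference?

Under competition P = MC = 46.5, so Q = (217 − 46.5)/2.5 = 68.2.
PS = (46.5 − 46.5)·68.2 = 0.
A monopolist chooses Q where MR = MC. MR = 217 − 5Q; setting this equal to 46.5 gives Q = 34.1 and P = 131.75.
PS = (131.75 − 46.5)·34.1 = 2907.025.
Change in producer surplus: 2907.025 − 0 = 2907.025.

Producer surplus rises by 2907.025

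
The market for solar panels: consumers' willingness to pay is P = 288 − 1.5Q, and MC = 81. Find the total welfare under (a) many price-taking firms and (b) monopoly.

Under competition P = MC = 81, so Q = (288 − 81)/1.5 = 138.
CS = ½·(288 − 81)·138 = 14283; PS = (81 − 81)·138 = 0; TS = 14283.
Monopoly sets MR = MC: 288 − 3Q = 81 ⇒ Q = 69, P = 288 − 1.5·69 = 184.5.
CS = ½·(288 − 184.5)·69 = 3570.75; PS = (184.5 − 81)·69 = 7141.5; TS = 10712.25.

Competition: TS = 14283; Monopoly: TS = 10712.25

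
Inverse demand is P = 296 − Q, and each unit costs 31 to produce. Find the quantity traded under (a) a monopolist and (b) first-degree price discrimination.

Monopoly: Q = 132.5; Perfect PD: Q = 265

A monopolist chooses Q where MR = MC. MR = 296 − 2Q; setting this equal to 31 gives Q = 132.5 and P = 163.5.
A perfectly discriminating monopolist sells every unit with P(Q) ≥ MC(Q), so output equals the competitive quantity Q = 265. Each buyer pays their reservation price, so CS = 0 and the firm captures all surplus.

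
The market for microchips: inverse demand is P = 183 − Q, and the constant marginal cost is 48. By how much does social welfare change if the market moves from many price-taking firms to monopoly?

TS falls by 2278.125

Competitive firms price at marginal cost: P = 48, giving Q = 135.
CS = ½·(183 − 48)·135 = 9112.5; PS = (48 − 48)·135 = 0; TS = 9112.5.
The monopolist equates marginal revenue to marginal cost: 183 − 2Q = 48, so Q = 67.5. From demand, P = 115.5.
CS = ½·(183 − 115.5)·67.5 = 2278.125; PS = (115.5 − 48)·67.5 = 4556.25; TS = 6834.375.
Change in social welfare: 6834.375 − 9112.5 = −2278.125.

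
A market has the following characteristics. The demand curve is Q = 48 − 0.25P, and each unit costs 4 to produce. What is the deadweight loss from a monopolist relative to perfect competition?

Inverting demand: P = 192 − 4Q.
Perfect competition: P = MC = 4, so 192 − 4Q = 4 and Q = 47.
A monopolist chooses Q where MR = MC. MR = 192 − 8Q; setting this equal to 4 gives Q = 23.5 and P = 98.
DWL is the triangle between Q = 23.5 and Q = 47: ½·(47 − 23.5)·(98 − 4) = 1104.5.

DWL = 1104.5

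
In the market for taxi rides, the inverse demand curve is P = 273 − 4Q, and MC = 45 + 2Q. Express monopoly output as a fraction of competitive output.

Q_m/Q_c = 0.6

Monopoly sets MR = MC: 273 − 8Q = 45 + 2Q ⇒ Q = 22.8, P = 273 − 4·22.8 = 181.8.
Competitive equilibrium sets price equal to marginal cost: 273 − 4Q = 45 + 2Q, so Q = 38 and P = 121.
Ratio Q_m/Q_c = 22.8/38 = 0.6.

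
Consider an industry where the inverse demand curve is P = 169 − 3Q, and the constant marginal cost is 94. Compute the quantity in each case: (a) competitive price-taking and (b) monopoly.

Perfect competition: P = MC = 94, so 169 − 3Q = 94 and Q = 25.
The monopolist equates marginal revenue to marginal cost: 169 − 6Q = 94, so Q = 12.5. From demand, P = 131.5.

Competition: Q = 25; Monopoly: Q = 12.5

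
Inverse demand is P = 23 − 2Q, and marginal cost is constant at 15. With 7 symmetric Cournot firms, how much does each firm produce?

q_i = 0.5

In a 7-firm Cournot equilibrium, symmetry and the first-order condition give q = (23 − 15)/(16) = 0.5. So Q = 3.5 and P = 16.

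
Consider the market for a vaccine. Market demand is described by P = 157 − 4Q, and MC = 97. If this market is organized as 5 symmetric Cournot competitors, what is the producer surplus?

PS = 125

With 5 symmetric Cournot firms, each firm's FOC gives 157 − 24q = 97, so q = 2.5, Q = 5·2.5 = 12.5, and P = 107.
PS = (107 − 97)·12.5 = 125.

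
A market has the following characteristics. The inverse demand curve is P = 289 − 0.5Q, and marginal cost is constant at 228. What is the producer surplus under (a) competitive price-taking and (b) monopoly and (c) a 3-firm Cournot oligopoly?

Competitive firms price at marginal cost: P = 228, giving Q = 122.
PS = (228 − 228)·122 = 0.
Monopoly sets MR = MC: 289 − Q = 228 ⇒ Q = 61, P = 289 − 0.5·61 = 258.5.
PS = (258.5 − 228)·61 = 1860.5.
In a 3-firm Cournot equilibrium, symmetry and the first-order condition give q = (289 − 228)/(2) = 30.5. So Q = 91.5 and P = 243.25.
PS = (243.25 − 228)·91.5 = 1395.375.

Competition: PS = 0; Monopoly: PS = 1860.5; Cournot: PS = 1395.375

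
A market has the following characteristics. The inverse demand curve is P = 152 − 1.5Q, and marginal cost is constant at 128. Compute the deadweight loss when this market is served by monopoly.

Perfect competition: P = MC = 128, so 152 − 1.5Q = 128 and Q = 16.
A monopolist chooses Q where MR = MC. MR = 152 − 3Q; setting this equal to 128 gives Q = 8 and P = 140.
DWL is the triangle between Q = 8 and Q = 16: ½·(16 − 8)·(140 − 128) = 48.

DWL = 48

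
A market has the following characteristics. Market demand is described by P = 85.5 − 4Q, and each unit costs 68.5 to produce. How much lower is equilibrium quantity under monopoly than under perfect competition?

Q falls by 2.125

Under competition P = MC = 68.5, so Q = (85.5 − 68.5)/4 = 4.25.
Monopoly sets MR = MC: 85.5 − 8Q = 68.5 ⇒ Q = 2.125, P = 85.5 − 4·2.125 = 77.
Change in equilibrium quantity: 2.125 − 4.25 = −2.125.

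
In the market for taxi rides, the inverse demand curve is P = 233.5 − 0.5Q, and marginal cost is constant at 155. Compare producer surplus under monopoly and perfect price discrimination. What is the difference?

Producer surplus rises by 3081.125

The monopolist equates marginal revenue to marginal cost: 233.5 − Q = 155, so Q = 78.5. From demand, P = 194.25.
PS = (194.25 − 155)·78.5 = 3081.125.
Under first-degree price discrimination the firm charges each unit its demand price and produces up to where P = MC, i.e. Q = 157. Consumer surplus is zero; producer surplus equals total surplus.
PS = ½·(233.5 − 155)·157 = 6162.25.
Change in producer surplus: 6162.25 − 3081.125 = 3081.125.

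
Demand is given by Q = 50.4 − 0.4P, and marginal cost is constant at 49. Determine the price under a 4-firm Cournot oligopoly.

P = 64.4

Inverting demand: P = 126 − 2.5Q.
With 4 symmetric Cournot firms, each firm's FOC gives 126 − 12.5q = 49, so q = 6.16, Q = 4·6.16 = 24.64, and P = 64.4.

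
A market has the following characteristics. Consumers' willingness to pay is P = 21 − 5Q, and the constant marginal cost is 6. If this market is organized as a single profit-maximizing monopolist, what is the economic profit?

Profit = 11.25

The monopolist equates marginal revenue to marginal cost: 21 − 10Q = 6, so Q = 1.5. From demand, P = 13.5.
Profit = (13.5 − 6)·1.5 = 11.25.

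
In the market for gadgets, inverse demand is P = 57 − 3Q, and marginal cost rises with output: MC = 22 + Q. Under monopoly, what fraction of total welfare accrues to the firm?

PS/TS = 0.7

Monopoly sets MR = MC: 57 − 6Q = 22 + Q ⇒ Q = 5, P = 57 − 3·5 = 42.
CS = ½·(57 − 42)·5 = 37.5.
PS = P·Q − VC(Q) = 42·5 − (22·5 + ½·1·5²) = 87.5.
Share captured = PS/TS = 87.5/125 = 0.7.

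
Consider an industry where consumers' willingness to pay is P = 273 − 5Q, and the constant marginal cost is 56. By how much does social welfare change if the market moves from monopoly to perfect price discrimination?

A monopolist chooses Q where MR = MC. MR = 273 − 10Q; setting this equal to 56 gives Q = 21.7 and P = 164.5.
CS = ½·(273 − 164.5)·21.7 = 1177.225; PS = (164.5 − 56)·21.7 = 2354.45; TS = 3531.675.
With perfect price discrimination, output is the efficient level Q = 43.4 (where demand meets MC), but every buyer pays their willingness to pay: CS = 0 and PS = total surplus.
TS = 4708.9 (equal to competitive TS).
Change in social welfare: 4708.9 − 3531.675 = 1177.225.

TS rises by 1177.225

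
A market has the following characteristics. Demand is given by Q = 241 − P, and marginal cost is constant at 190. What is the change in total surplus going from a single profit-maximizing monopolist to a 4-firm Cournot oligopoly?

Total surplus rises by 273.105

Inverting demand: P = 241 − Q.
Monopoly sets MR = MC: 241 − 2Q = 190 ⇒ Q = 25.5, P = 241 − 25.5 = 215.5.
CS = ½·(241 − 215.5)·25.5 = 325.125; PS = (215.5 − 190)·25.5 = 650.25; TS = 975.375.
In a 4-firm Cournot equilibrium, symmetry and the first-order condition give q = (241 − 190)/(5) = 10.2. So Q = 40.8 and P = 200.2.
CS = ½·(241 − 200.2)·40.8 = 832.32; PS = (200.2 − 190)·40.8 = 416.16; TS = 1248.48.
Change in total surplus: 1248.48 − 975.375 = 273.105.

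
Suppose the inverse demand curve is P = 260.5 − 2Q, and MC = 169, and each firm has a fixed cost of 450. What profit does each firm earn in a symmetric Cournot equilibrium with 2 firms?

π_i = 15.125

With 2 symmetric Cournot firms, each firm's FOC gives 260.5 − 6q = 169, so q = 15.25, Q = 2·15.25 = 30.5, and P = 199.5.
Each firm's profit = (199.5 − 169)·15.25 − 450 = 15.125.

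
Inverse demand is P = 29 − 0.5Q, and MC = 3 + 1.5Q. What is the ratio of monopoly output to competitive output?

A monopolist chooses Q where MR = MC. MR = 29 − Q; setting this equal to 3 + 1.5Q gives Q = 10.4 and P = 23.8.
Under competition P = MC: 29 − 0.5Q = 3 + 1.5Q ⇒ Q = 13, P = 22.5.
Ratio Q_m/Q_c = 10.4/13 = 0.8.

Q_m/Q_c = 0.8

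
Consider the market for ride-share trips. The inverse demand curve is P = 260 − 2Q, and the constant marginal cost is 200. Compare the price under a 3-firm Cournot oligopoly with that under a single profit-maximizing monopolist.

Cournot with 3 identical firms: the symmetric best-response condition is 260 − 8q = 200. Each firm produces q = 7.5, total output Q = 22.5, price P = 215.
A monopolist chooses Q where MR = MC. MR = 260 − 4Q; setting this equal to 200 gives Q = 15 and P = 230.

Cournot: P = 215; Monopoly: P = 230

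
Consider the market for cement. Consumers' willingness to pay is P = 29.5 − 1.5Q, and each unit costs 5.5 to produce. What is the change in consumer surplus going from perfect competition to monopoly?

Perfect competition: P = MC = 5.5, so 29.5 − 1.5Q = 5.5 and Q = 16.
CS = ½·(29.5 − 5.5)·16 = 192.
The monopolist equates marginal revenue to marginal cost: 29.5 − 3Q = 5.5, so Q = 8. From demand, P = 17.5.
CS = ½·(29.5 − 17.5)·8 = 48.
Change in consumer surplus: 48 − 192 = −144.

CS falls by 144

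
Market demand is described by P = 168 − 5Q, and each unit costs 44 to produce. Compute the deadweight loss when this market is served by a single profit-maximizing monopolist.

DWL = 384.4

Perfect competition: P = MC = 44, so 168 − 5Q = 44 and Q = 24.8.
Monopoly sets MR = MC: 168 − 10Q = 44 ⇒ Q = 12.4, P = 168 − 5·12.4 = 106.
DWL is the triangle between Q = 12.4 and Q = 24.8: ½·(24.8 − 12.4)·(106 − 44) = 384.4.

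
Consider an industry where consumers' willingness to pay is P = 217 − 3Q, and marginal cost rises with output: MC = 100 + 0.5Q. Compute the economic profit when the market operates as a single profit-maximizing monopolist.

Profit = 1053

The monopolist equates marginal revenue to marginal cost: 217 − 6Q = 100 + 0.5Q, so Q = 18. From demand, P = 163.
Profit = 163·18 − (100·18 + ½·0.5·18²) = 1053.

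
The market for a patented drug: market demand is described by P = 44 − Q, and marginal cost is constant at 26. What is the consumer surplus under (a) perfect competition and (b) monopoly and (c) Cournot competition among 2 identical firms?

Under competition P = MC = 26, so Q = (44 − 26)/1 = 18.
CS = ½·(44 − 26)·18 = 162.
A monopolist chooses Q where MR = MC. MR = 44 − 2Q; setting this equal to 26 gives Q = 9 and P = 35.
CS = ½·(44 − 35)·9 = 40.5.
In a 2-firm Cournot equilibrium, symmetry and the first-order condition give q = (44 − 26)/(3) = 6. So Q = 12 and P = 32.
CS = ½·(44 − 32)·12 = 72.

Competition: CS = 162; Monopoly: CS = 40.5; Cournot: CS = 72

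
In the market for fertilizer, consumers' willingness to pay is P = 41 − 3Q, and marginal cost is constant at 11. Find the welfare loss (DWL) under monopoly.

DWL = 37.5

Under competition P = MC = 11, so Q = (41 − 11)/3 = 10.
A monopolist chooses Q where MR = MC. MR = 41 − 6Q; setting this equal to 11 gives Q = 5 and P = 26.
DWL is the triangle between Q = 5 and Q = 10: ½·(10 − 5)·(26 − 11) = 37.5.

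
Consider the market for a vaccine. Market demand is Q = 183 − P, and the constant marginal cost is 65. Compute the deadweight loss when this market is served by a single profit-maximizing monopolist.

DWL = 1740.5

Inverting demand: P = 183 − Q.
Perfect competition: P = MC = 65, so 183 − Q = 65 and Q = 118.
Monopoly sets MR = MC: 183 − 2Q = 65 ⇒ Q = 59, P = 183 − 59 = 124.
DWL is the triangle between Q = 59 and Q = 118: ½·(118 − 59)·(124 − 65) = 1740.5.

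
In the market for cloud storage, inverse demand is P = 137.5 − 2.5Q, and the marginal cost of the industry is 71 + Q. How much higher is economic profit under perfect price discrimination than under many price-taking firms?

Economic profit rises by 451.25

Competitive equilibrium sets price equal to marginal cost: 137.5 − 2.5Q = 71 + Q, so Q = 19 and P = 90.
Profit = 90·19 − (71·19 + ½·1·19²) = 180.5.
With perfect price discrimination, output is the efficient level Q = 19 (where demand meets MC), but every buyer pays their willingness to pay: CS = 0 and PS = total surplus.
PS equals the full surplus area, 631.75. Profit = 631.75 = 631.75.
Change in economic profit: 631.75 − 180.5 = 451.25.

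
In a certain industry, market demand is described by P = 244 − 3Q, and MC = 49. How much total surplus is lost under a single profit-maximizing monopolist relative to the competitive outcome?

DWL = 1584.375

Perfect competition: P = MC = 49, so 244 − 3Q = 49 and Q = 65.
Monopoly sets MR = MC: 244 − 6Q = 49 ⇒ Q = 32.5, P = 244 − 3·32.5 = 146.5.
DWL is the triangle between Q = 32.5 and Q = 65: ½·(65 − 32.5)·(146.5 − 49) = 1584.375.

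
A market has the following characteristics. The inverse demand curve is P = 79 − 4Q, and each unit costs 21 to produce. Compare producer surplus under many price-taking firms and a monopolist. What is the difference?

Producer surplus rises by 210.25

Competitive firms price at marginal cost: P = 21, giving Q = 14.5.
PS = (21 − 21)·14.5 = 0.
A monopolist chooses Q where MR = MC. MR = 79 − 8Q; setting this equal to 21 gives Q = 7.25 and P = 50.
PS = (50 − 21)·7.25 = 210.25.
Change in producer surplus: 210.25 − 0 = 210.25.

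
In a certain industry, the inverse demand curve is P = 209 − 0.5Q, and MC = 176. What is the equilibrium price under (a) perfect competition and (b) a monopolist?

Competition: P = 176; Monopoly: P = 192.5

Under competition P = MC = 176, so Q = (209 − 176)/0.5 = 66.
A monopolist chooses Q where MR = MC. MR = 209 − Q; setting this equal to 176 gives Q = 33 and P = 192.5.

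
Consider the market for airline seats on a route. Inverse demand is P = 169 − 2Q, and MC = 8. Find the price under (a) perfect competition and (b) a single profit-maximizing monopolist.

Competition: P = 8; Monopoly: P = 88.5

Perfect competition: P = MC = 8, so 169 − 2Q = 8 and Q = 80.5.
A monopolist chooses Q where MR = MC. MR = 169 − 4Q; setting this equal to 8 gives Q = 40.25 and P = 88.5.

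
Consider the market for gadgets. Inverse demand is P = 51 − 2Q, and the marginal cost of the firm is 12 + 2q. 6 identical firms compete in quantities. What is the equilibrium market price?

With 6 symmetric Cournot firms, each firm's FOC gives 51 − 14q = 12 + 2q, so q = 39/16, Q = 6·39/16 = 14.625, and P = 21.75.

P = 21.75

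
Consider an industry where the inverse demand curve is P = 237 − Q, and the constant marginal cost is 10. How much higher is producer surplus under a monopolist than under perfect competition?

Competitive firms price at marginal cost: P = 10, giving Q = 227.
PS = (10 − 10)·227 = 0.
Monopoly sets MR = MC: 237 − 2Q = 10 ⇒ Q = 113.5, P = 237 − 113.5 = 123.5.
PS = (123.5 − 10)·113.5 = 12882.25.
Change in producer surplus: 12882.25 − 0 = 12882.25.

Producer surplus rises by 12882.25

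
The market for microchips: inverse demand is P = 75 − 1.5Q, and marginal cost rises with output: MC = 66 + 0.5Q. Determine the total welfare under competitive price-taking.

TS = 20.25

Under competition P = MC: 75 − 1.5Q = 66 + 0.5Q ⇒ Q = 4.5, P = 68.25.
CS = ½·(75 − 68.25)·4.5 = 243/16; PS = (68.25·4.5 − 66·4.5 − ½·0.5·4.5²) = 81/16; TS = 20.25.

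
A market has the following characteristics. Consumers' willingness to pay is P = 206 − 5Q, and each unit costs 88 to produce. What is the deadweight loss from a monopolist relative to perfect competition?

Under competition P = MC = 88, so Q = (206 − 88)/5 = 23.6.
The monopolist equates marginal revenue to marginal cost: 206 − 10Q = 88, so Q = 11.8. From demand, P = 147.
DWL is the triangle between Q = 11.8 and Q = 23.6: ½·(23.6 − 11.8)·(147 − 88) = 348.1.

DWL = 348.1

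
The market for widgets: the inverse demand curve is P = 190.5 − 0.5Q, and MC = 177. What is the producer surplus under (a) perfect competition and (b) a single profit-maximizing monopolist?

Competitive firms price at marginal cost: P = 177, giving Q = 27.
PS = (177 − 177)·27 = 0.
Monopoly sets MR = MC: 190.5 − Q = 177 ⇒ Q = 13.5, P = 190.5 − 0.5·13.5 = 183.75.
PS = (183.75 − 177)·13.5 = 91.125.

Competition: PS = 0; Monopoly: PS = 91.125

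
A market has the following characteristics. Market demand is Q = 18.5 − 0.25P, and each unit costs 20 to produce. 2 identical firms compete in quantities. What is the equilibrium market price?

Inverting demand: P = 74 − 4Q.
In a 2-firm Cournot equilibrium, symmetry and the first-order condition give q = (74 − 20)/(12) = 4.5. So Q = 9 and P = 38.

P = 38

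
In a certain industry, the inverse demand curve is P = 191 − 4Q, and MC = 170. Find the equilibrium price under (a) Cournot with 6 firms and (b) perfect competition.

Cournot: P = 173; Competition: P = 170

In a 6-firm Cournot equilibrium, symmetry and the first-order condition give q = (191 − 170)/(28) = 0.75. So Q = 4.5 and P = 173.
Competitive firms price at marginal cost: P = 170, giving Q = 5.25.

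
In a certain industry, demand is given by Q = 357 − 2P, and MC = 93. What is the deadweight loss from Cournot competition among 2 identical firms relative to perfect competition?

DWL = 812.25

Inverting demand: P = 178.5 − 0.5Q.
Perfect competition: P = MC = 93, so 178.5 − 0.5Q = 93 and Q = 171.
Cournot with 2 identical firms: the symmetric best-response condition is 178.5 − 1.5q = 93. Each firm produces q = 57, total output Q = 114, price P = 121.5.
DWL is the triangle between Q = 114 and Q = 171: ½·(171 − 114)·(121.5 − 93) = 812.25.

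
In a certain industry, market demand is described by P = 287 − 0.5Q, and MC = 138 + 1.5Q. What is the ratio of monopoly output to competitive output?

The monopolist equates marginal revenue to marginal cost: 287 − Q = 138 + 1.5Q, so Q = 59.6. From demand, P = 257.2.
Under competition P = MC: 287 − 0.5Q = 138 + 1.5Q ⇒ Q = 74.5, P = 249.75.
Ratio Q_m/Q_c = 59.6/74.5 = 0.8.

Q_m/Q_c = 0.8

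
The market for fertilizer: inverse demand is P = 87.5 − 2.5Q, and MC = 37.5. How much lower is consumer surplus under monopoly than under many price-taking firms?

Under competition P = MC = 37.5, so Q = (87.5 − 37.5)/2.5 = 20.
CS = ½·(87.5 − 37.5)·20 = 500.
The monopolist equates marginal revenue to marginal cost: 87.5 − 5Q = 37.5, so Q = 10. From demand, P = 62.5.
CS = ½·(87.5 − 62.5)·10 = 125.
Change in consumer surplus: 125 − 500 = −375.

Consumer surplus falls by 375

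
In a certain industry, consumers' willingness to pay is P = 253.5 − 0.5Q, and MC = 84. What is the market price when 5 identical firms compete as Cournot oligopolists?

In a 5-firm Cournot equilibrium, symmetry and the first-order condition give q = (253.5 − 84)/(3) = 56.5. So Q = 282.5 and P = 112.25.

P = 112.25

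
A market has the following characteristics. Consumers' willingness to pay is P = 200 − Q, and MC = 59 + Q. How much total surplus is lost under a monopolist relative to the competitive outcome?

DWL = 552.25

Under competition P = MC: 200 − Q = 59 + Q ⇒ Q = 70.5, P = 129.5.
The monopolist equates marginal revenue to marginal cost: 200 − 2Q = 59 + Q, so Q = 47. From demand, P = 153.
CS = ½·(200 − 129.5)·70.5 = 2485.125; PS = (129.5·70.5 − 59·70.5 − ½·1·70.5²) = 2485.125; TS = 4970.25.
CS = ½·(200 − 153)·47 = 1104.5; PS = (153·47 − 59·47 − ½·1·47²) = 3313.5; TS = 4418.
DWL = 4970.25 − 4418 = 552.25.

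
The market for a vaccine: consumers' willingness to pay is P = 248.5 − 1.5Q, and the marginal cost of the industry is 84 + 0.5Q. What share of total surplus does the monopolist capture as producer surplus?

PS/TS = 0.7

Monopoly sets MR = MC: 248.5 − 3Q = 84 + 0.5Q ⇒ Q = 47, P = 248.5 − 1.5·47 = 178.
CS = ½·(248.5 − 178)·47 = 1656.75.
PS = P·Q − VC(Q) = 178·47 − (84·47 + ½·0.5·47²) = 3865.75.
Share captured = PS/TS = 3865.75/5522.5 = 0.7.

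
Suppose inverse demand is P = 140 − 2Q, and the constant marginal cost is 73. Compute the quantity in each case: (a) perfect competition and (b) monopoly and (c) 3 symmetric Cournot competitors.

Competitive firms price at marginal cost: P = 73, giving Q = 33.5.
Monopoly sets MR = MC: 140 − 4Q = 73 ⇒ Q = 16.75, P = 140 − 2·16.75 = 106.5.
Cournot with 3 identical firms: the symmetric best-response condition is 140 − 8q = 73. Each firm produces q = 8.375, total output Q = 25.125, price P = 89.75.

Competition: Q = 33.5; Monopoly: Q = 16.75; Cournot: Q = 25.125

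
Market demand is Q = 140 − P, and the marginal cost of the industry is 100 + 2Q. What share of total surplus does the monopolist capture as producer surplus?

PS/TS = 0.8

Inverting demand: P = 140 − Q.
A monopolist chooses Q where MR = MC. MR = 140 − 2Q; setting this equal to 100 + 2Q gives Q = 10 and P = 130.
CS = ½·(140 − 130)·10 = 50.
PS = P·Q − VC(Q) = 130·10 − (100·10 + ½·2·10²) = 200.
Share captured = PS/TS = 200/250 = 0.8.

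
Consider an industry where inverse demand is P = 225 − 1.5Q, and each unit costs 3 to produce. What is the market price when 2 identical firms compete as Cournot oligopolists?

In a 2-firm Cournot equilibrium, symmetry and the first-order condition give q = (225 − 3)/(4.5) = 148/3. So Q = 296/3 and P = 77.

P = 77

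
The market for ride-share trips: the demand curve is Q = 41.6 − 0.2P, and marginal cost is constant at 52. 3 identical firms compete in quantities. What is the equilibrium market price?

P = 91

Inverting demand: P = 208 − 5Q.
With 3 symmetric Cournot firms, each firm's FOC gives 208 − 20q = 52, so q = 7.8, Q = 3·7.8 = 23.4, and P = 91.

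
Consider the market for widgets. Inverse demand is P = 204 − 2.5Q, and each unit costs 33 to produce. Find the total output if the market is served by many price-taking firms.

Perfect competition: P = MC = 33, so 204 − 2.5Q = 33 and Q = 68.4.

Q = 68.4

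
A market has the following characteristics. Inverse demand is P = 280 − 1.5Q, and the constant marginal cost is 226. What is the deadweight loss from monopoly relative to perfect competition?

DWL = 243

Competitive firms price at marginal cost: P = 226, giving Q = 36.
Monopoly sets MR = MC: 280 − 3Q = 226 ⇒ Q = 18, P = 280 − 1.5·18 = 253.
DWL is the triangle between Q = 18 and Q = 36: ½·(36 − 18)·(253 − 226) = 243.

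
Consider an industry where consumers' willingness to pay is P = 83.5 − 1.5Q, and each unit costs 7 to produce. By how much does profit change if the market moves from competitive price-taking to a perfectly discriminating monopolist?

π rises by 1950.75

Under competition P = MC = 7, so Q = (83.5 − 7)/1.5 = 51.
Profit = (7 − 7)·51 = 0.
Under first-degree price discrimination the firm charges each unit its demand price and produces up to where P = MC, i.e. Q = 51. Consumer surplus is zero; producer surplus equals total surplus.
PS equals the full surplus area, 1950.75. Profit = 1950.75 = 1950.75.
Change in profit: 1950.75 − 0 = 1950.75.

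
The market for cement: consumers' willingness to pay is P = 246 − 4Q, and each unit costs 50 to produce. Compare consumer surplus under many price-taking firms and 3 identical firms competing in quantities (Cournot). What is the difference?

Consumer surplus falls by 2100.875

Competitive firms price at marginal cost: P = 50, giving Q = 49.
CS = ½·(246 − 50)·49 = 4802.
Cournot with 3 identical firms: the symmetric best-response condition is 246 − 16q = 50. Each firm produces q = 12.25, total output Q = 36.75, price P = 99.
CS = ½·(246 − 99)·36.75 = 2701.125.
Change in consumer surplus: 2701.125 − 4802 = −2100.875.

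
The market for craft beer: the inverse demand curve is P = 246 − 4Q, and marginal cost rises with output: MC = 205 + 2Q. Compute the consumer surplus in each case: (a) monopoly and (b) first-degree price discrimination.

The monopolist equates marginal revenue to marginal cost: 246 − 8Q = 205 + 2Q, so Q = 4.1. From demand, P = 229.6.
CS = ½·(246 − 229.6)·4.1 = 33.62.
Under first-degree price discrimination the firm charges each unit its demand price and produces up to where P = MC, i.e. Q = 41/6. Consumer surplus is zero; producer surplus equals total surplus.
CS = 0.

Monopoly: CS = 33.62; Perfect PD: CS = 0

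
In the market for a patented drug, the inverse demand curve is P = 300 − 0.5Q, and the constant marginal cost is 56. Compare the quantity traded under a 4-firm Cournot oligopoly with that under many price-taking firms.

Cournot: Q = 390.4; Competition: Q = 488

With 4 symmetric Cournot firms, each firm's FOC gives 300 − 2.5q = 56, so q = 97.6, Q = 4·97.6 = 390.4, and P = 104.8.
Competitive firms price at marginal cost: P = 56, giving Q = 488.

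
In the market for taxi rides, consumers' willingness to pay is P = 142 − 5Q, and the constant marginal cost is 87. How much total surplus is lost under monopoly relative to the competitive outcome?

Perfect competition: P = MC = 87, so 142 − 5Q = 87 and Q = 11.
Monopoly sets MR = MC: 142 − 10Q = 87 ⇒ Q = 5.5, P = 142 − 5·5.5 = 114.5.
DWL is the triangle between Q = 5.5 and Q = 11: ½·(11 − 5.5)·(114.5 − 87) = 75.625.

DWL = 75.625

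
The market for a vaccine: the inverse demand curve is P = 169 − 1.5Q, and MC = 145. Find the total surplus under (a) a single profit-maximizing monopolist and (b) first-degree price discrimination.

A monopolist chooses Q where MR = MC. MR = 169 − 3Q; setting this equal to 145 gives Q = 8 and P = 157.
CS = ½·(169 − 157)·8 = 48; PS = (157 − 145)·8 = 96; TS = 144.
With perfect price discrimination, output is the efficient level Q = 16 (where demand meets MC), but every buyer pays their willingness to pay: CS = 0 and PS = total surplus.
TS = 192 (equal to competitive TS).

Monopoly: TS = 144; Perfect PD: TS = 192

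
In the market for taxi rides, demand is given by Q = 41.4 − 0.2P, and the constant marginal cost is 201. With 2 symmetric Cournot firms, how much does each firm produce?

q_i = 0.4

Inverting demand: P = 207 − 5Q.
In a 2-firm Cournot equilibrium, symmetry and the first-order condition give q = (207 − 201)/(15) = 0.4. So Q = 0.8 and P = 203.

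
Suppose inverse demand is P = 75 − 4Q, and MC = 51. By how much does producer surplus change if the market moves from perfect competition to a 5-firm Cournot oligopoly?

Producer surplus rises by 20

Perfect competition: P = MC = 51, so 75 − 4Q = 51 and Q = 6.
PS = (51 − 51)·6 = 0.
Cournot with 5 identical firms: the symmetric best-response condition is 75 − 24q = 51. Each firm produces q = 1, total output Q = 5, price P = 55.
PS = (55 − 51)·5 = 20.
Change in producer surplus: 20 − 0 = 20.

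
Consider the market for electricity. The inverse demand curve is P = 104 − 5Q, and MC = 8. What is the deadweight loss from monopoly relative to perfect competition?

Perfect competition: P = MC = 8, so 104 − 5Q = 8 and Q = 19.2.
A monopolist chooses Q where MR = MC. MR = 104 − 10Q; setting this equal to 8 gives Q = 9.6 and P = 56.
DWL is the triangle between Q = 9.6 and Q = 19.2: ½·(19.2 − 9.6)·(56 − 8) = 230.4.

DWL = 230.4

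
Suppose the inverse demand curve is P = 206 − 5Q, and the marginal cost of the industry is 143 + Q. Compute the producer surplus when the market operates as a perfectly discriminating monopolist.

A perfectly discriminating monopolist sells every unit with P(Q) ≥ MC(Q), so output equals the competitive quantity Q = 10.5. Each buyer pays their reservation price, so CS = 0 and the firm captures all surplus.
PS = ½·(206 − 143)·10.5 = 330.75.

PS = 330.75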